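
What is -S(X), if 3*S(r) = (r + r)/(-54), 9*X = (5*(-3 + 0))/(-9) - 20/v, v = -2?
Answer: 35/2187 ≈ 0.016004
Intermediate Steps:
X = 35/27 (X = ((5*(-3 + 0))/(-9) - 20/(-2))/9 = ((5*(-3))*(-⅑) - 20*(-½))/9 = (-15*(-⅑) + 10)/9 = (5/3 + 10)/9 = (⅑)*(35/3) = 35/27 ≈ 1.2963)
S(r) = -r/81 (S(r) = ((r + r)/(-54))/3 = ((2*r)*(-1/54))/3 = (-r/27)/3 = -r/81)
-S(X) = -(-1)*35/(81*27) = -1*(-35/2187) = 35/2187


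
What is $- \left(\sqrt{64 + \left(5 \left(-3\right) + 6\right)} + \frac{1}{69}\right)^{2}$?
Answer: $- \frac{261856}{4761} - \frac{2 \sqrt{55}}{69} \approx -55.215$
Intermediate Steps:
$- \left(\sqrt{64 + \left(5 \left(-3\right) + 6\right)} + \frac{1}{69}\right)^{2} = - \left(\sqrt{64 + \left(-15 + 6\right)} + \frac{1}{69}\right)^{2} = - \left(\sqrt{64 - 9} + \frac{1}{69}\right)^{2} = - \left(\sqrt{55} + \frac{1}{69}\right)^{2} = - \left(\frac{1}{69} + \sqrt{55}\right)^{2}$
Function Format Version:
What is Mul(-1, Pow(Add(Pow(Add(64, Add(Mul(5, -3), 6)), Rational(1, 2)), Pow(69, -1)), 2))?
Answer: Add(Rational(-261856, 4761), Mul(Rational(-2, 69), Pow(55, Rational(1, 2)))) ≈ -55.215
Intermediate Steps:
Mul(-1, Pow(Add(Pow(Add(64, Add(Mul(5, -3), 6)), Rational(1, 2)), Pow(69, -1)), 2)) = Mul(-1, Pow(Add(Pow(Add(64, Add(-15, 6)), Rational(1, 2)), Rational(1, 69)), 2)) = Mul(-1, Pow(Add(Pow(Add(64, -9), Rational(1, 2)), Rational(1, 69)), 2)) = Mul(-1, Pow(Add(Pow(55, Rational(1, 2)), Rational(1, 69)), 2)) = Mul(-1, Pow(Add(Rational(1, 69), Pow(55, Rational(1, 2))), 2))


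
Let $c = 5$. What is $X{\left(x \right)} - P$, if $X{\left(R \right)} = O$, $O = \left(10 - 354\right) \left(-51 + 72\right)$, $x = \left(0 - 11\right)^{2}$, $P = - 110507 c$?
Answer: $545311$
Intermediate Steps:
$P = -552535$ ($P = \left(-110507\right) 5 = -552535$)
$x = 121$ ($x = \left(-11\right)^{2} = 121$)
$O = -7224$ ($O = \left(-344\right) 21 = -7224$)
$X{\left(R \right)} = -7224$
$X{\left(x \right)} - P = -7224 - -552535 = -7224 + 552535 = 545311$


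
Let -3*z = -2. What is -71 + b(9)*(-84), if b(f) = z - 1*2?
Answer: 41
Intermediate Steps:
z = ⅔ (z = -⅓*(-2) = ⅔ ≈ 0.66667)
b(f) = -4/3 (b(f) = ⅔ - 1*2 = ⅔ - 2 = -4/3)
-71 + b(9)*(-84) = -71 - 4/3*(-84) = -71 + 112 = 41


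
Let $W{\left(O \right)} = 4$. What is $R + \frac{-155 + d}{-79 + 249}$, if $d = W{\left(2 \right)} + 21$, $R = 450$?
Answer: $\frac{7637}{17} \approx 449.24$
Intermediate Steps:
$d = 25$ ($d = 4 + 21 = 25$)
$R + \frac{-155 + d}{-79 + 249} = 450 + \frac{-155 + 25}{-79 + 249} = 450 - \frac{130}{170} = 450 - \frac{13}{17} = \frac{7637}{17}$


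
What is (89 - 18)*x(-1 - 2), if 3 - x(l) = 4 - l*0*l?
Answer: -71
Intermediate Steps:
x(l) = -1 (x(l) = 3 - (4 - l*0*l) = 3 - (4 - 0*l) = 3 - (4 - 1*0) = 3 - (4 + 0) = 3 - 1*4 = 3 - 4 = -1)
(89 - 18)*x(-1 - 2) = (89 - 18)*(-1) = 71*(-1) = -71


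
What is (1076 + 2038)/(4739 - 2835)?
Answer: 1557/952 ≈ 1.6355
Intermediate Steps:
(1076 + 2038)/(4739 - 2835) = 3114/1904 = 3114*(1/1904) = 1557/952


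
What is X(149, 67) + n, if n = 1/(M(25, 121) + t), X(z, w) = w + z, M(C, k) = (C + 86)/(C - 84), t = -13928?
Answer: 177522349/821863 ≈ 216.00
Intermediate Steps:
M(C, k) = (86 + C)/(-84 + C)
n = -59/821863 (n = 1/((86 + 25)/(-84 + 25) - 13928) = 1/(111/(-59) - 13928) = 1/(-1/59*111 - 13928) = 1/(-111/59 - 13928) = 1/(-821863/59) = -59/821863 ≈ -7.1788e-5)
X(149, 67) + n = (67 + 149) - 59/821863 = 216 - 59/821863 = 177522349/821863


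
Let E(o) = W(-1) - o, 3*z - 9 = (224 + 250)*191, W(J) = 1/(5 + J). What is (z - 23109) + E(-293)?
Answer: 29461/4 ≈ 7365.3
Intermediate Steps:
z = 30181 (z = 3 + ((224 + 250)*191)/3 = 3 + (474*191)/3 = 3 + (1/3)*90534 = 3 + 30178 = 30181)
E(o) = 1/4 - o (E(o) = 1/(5 - 1) - o = 1/4 - o)
(z - 23109) + E(-293) = (30181 - 23109) + (1/4 - 1*(-293)) = 7072 + (1/4 + 293) = 7072 + 1173/4 = 29461/4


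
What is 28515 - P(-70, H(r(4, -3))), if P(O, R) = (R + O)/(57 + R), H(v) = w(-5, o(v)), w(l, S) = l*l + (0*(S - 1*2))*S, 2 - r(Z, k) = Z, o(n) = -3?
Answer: 2338275/82 ≈ 28516.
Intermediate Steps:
r(Z, k) = 2 - Z
w(l, S) = l**2 (w(l, S) = l**2 + (0*(S - 2))*S = l**2 + (0*(-2 + S))*S = l**2 + 0*S = l**2 + 0 = l**2)
H(v) = 25 (H(v) = (-5)**2 = 25)
P(O, R) = (O + R)/(57 + R)
28515 - P(-70, H(r(4, -3))) = 28515 - (-70 + 25)/(57 + 25) = 28515 - (-45)/82 = 28515 - 1*(-45/82) = 28515 + 45/82 = 2338275/82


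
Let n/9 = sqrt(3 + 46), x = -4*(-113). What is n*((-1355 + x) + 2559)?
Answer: 104328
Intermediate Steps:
x = 452
n = 63 (n = 9*sqrt(3 + 46) = 9*sqrt(49) = 9*7 = 63)
n*((-1355 + x) + 2559) = 63*((-1355 + 452) + 2559) = 63*(-903 + 2559) = 63*1656 = 104328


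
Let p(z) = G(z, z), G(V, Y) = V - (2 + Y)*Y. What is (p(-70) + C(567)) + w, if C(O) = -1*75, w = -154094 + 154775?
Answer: -4224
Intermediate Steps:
G(V, Y) = V - Y*(2 + Y)
p(z) = -z - z² (p(z) = z - z² - 2*z = -z - z²)
w = 681
C(O) = -75
(p(-70) + C(567)) + w = (-70*(-1 - 1*(-70)) - 75) + 681 = (-70*(-1 + 70) - 75) + 681 = (-70*69 - 75) + 681 = (-4830 - 75) + 681 = -4905 + 681 = -4224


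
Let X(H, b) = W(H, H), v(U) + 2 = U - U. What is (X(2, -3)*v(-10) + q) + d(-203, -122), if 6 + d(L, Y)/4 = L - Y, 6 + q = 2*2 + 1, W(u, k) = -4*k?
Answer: -333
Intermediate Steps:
v(U) = -2 (v(U) = -2 + (U - U) = -2 + 0 = -2)
q = -1 (q = -6 + (2*2 + 1) = -6 + (4 + 1) = -6 + 5 = -1)
d(L, Y) = -24 - 4*Y + 4*L (d(L, Y) = -24 + 4*(L - Y) = -24 + (-4*Y + 4*L) = -24 - 4*Y + 4*L)
X(H, b) = -4*H
(X(2, -3)*v(-10) + q) + d(-203, -122) = (-4*2*(-2) - 1) + (-24 - 4*(-122) + 4*(-203)) = (-8*(-2) - 1) + (-24 + 488 - 812) = (16 - 1) - 348 = 15 - 348 = -333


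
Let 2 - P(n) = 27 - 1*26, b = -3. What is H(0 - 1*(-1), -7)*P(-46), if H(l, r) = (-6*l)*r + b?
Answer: 39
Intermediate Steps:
P(n) = 1 (P(n) = 2 - (27 - 1*26) = 2 - (27 - 26) = 2 - 1*1 = 2 - 1 = 1)
H(l, r) = -3 - 6*l*r (H(l, r) = (-6*l)*r - 3 = -6*l*r - 3 = -3 - 6*l*r)
H(0 - 1*(-1), -7)*P(-46) = (-3 - 6*(0 - 1*(-1))*(-7))*1 = (-3 - 6*(0 + 1)*(-7))*1 = (-3 - 6*1*(-7))*1 = (-3 + 42)*1 = 39*1 = 39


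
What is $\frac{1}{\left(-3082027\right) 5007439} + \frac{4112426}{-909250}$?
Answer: $- \frac{31733663123090578314}{7016255902153545125} \approx -4.5229$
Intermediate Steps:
$\frac{1}{\left(-3082027\right) 5007439} + \frac{4112426}{-909250} = \left(- \frac{1}{3082027}\right) \frac{1}{5007439} + 4112426 \left(- \frac{1}{909250}\right) = - \frac{1}{15433062198853} - \frac{2056213}{454625} = - \frac{31733663123090578314}{7016255902153545125}$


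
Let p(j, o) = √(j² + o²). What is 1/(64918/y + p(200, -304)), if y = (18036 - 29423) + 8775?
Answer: 42391454/224799909895 + 13645088*√2069/224799909895 ≈ 0.0029495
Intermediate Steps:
y = -2612 (y = -11387 + 8775 = -2612)
1/(64918/y + p(200, -304)) = 1/(64918/(-2612) + √(200² + (-304)²)) = 1/(64918*(-1/2612) + √(40000 + 92416)) = 1/(-32459/1306 + √132416) = 1/(-32459/1306 + 8*√2069)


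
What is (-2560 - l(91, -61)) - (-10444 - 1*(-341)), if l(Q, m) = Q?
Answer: 7452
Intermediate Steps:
(-2560 - l(91, -61)) - (-10444 - 1*(-341)) = (-2560 - 1*91) - (-10444 - 1*(-341)) = (-2560 - 91) - (-10444 + 341) = -2651 - 1*(-10103) = -2651 + 10103 = 7452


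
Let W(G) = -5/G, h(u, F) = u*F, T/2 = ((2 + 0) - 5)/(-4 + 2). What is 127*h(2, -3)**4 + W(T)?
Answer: 493771/3 ≈ 1.6459e+5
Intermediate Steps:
T = 3 (T = 2*(((2 + 0) - 5)/(-4 + 2)) = 2*((2 - 5)/(-2)) = 2*(-3*(-1/2)) = 2*(3/2) = 3)
h(u, F) = F*u
127*h(2, -3)**4 + W(T) = 127*(-3*2)**4 - 5/3 = 127*(-6)**4 - 5*1/3 = 127*1296 - 5/3 = 164592 - 5/3 = 493771/3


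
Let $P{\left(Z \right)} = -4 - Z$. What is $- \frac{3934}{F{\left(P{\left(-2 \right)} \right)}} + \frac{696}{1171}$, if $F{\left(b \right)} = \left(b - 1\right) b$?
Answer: $- \frac{2301269}{3513} \approx -655.07$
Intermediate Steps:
$F{\left(b \right)} = b \left(-1 + b\right)$ ($F{\left(b \right)} = \left(-1 + b\right) b = b \left(-1 + b\right)$)
$- \frac{3934}{F{\left(P{\left(-2 \right)} \right)}} + \frac{696}{1171} = - \frac{3934}{\left(-4 - -2\right) \left(-1 - 2\right)} + \frac{696}{1171} = - \frac{3934}{\left(-4 + 2\right) \left(-1 + \left(-4 + 2\right)\right)} + 696 \cdot \frac{1}{1171} = - \frac{3934}{\left(-2\right) \left(-1 - 2\right)} + \frac{696}{1171} = - \frac{3934}{\left(-2\right) \left(-3\right)} + \frac{696}{1171} = - \frac{3934}{6} + \frac{696}{1171} = \left(-3934\right) \frac{1}{6} + \frac{696}{1171} = - \frac{1967}{3} + \frac{696}{1171} = - \frac{2301269}{3513}$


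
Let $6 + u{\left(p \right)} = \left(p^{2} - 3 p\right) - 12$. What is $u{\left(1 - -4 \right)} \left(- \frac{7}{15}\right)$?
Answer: $\frac{56}{15} \approx 3.7333$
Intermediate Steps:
$u{\left(p \right)} = -18 + p^{2} - 3 p$ ($u{\left(p \right)} = -6 - \left(12 - p^{2} + 3 p\right) = -18 + p^{2} - 3 p$)
$u{\left(1 - -4 \right)} \left(- \frac{7}{15}\right) = \left(-18 + \left(1 - -4\right)^{2} - 3 \left(1 - -4\right)\right) \left(- \frac{7}{15}\right) = \left(-18 + \left(1 + 4\right)^{2} - 3 \left(1 + 4\right)\right) \left(\left(-7\right) \frac{1}{15}\right) = \left(-18 + 5^{2} - 15\right) \left(- \frac{7}{15}\right) = \left(-18 + 25 - 15\right) \left(- \frac{7}{15}\right) = \left(-8\right) \left(- \frac{7}{15}\right) = \frac{56}{15}$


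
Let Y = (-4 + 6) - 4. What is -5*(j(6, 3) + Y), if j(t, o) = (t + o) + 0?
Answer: -35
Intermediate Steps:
j(t, o) = o + t (j(t, o) = (o + t) + 0 = o + t)
Y = -2 (Y = 2 - 4 = -2)
-5*(j(6, 3) + Y) = -5*((3 + 6) - 2) = -5*(9 - 2) = -5*7 = -35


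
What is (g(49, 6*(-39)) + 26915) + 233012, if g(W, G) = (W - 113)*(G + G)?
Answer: 289879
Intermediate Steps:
g(W, G) = 2*G*(-113 + W) (g(W, G) = (-113 + W)*(2*G) = 2*G*(-113 + W))
(g(49, 6*(-39)) + 26915) + 233012 = (2*(6*(-39))*(-113 + 49) + 26915) + 233012 = (2*(-234)*(-64) + 26915) + 233012 = (29952 + 26915) + 233012 = 56867 + 233012 = 289879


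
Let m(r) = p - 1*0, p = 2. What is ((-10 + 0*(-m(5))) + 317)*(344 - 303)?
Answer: 12587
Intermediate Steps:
m(r) = 2 (m(r) = 2 - 1*0 = 2 + 0 = 2)
((-10 + 0*(-m(5))) + 317)*(344 - 303) = ((-10 + 0*(-1*2)) + 317)*(344 - 303) = ((-10 + 0*(-2)) + 317)*41 = ((-10 + 0) + 317)*41 = (-10 + 317)*41 = 307*41 = 12587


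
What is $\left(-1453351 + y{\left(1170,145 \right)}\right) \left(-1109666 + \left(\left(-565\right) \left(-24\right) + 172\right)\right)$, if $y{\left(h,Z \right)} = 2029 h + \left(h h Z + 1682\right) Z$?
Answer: $-31543486887084046$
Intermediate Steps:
$y{\left(h,Z \right)} = 2029 h + Z \left(1682 + Z h^{2}\right)$ ($y{\left(h,Z \right)} = 2029 h + \left(h^{2} Z + 1682\right) Z = 2029 h + \left(Z h^{2} + 1682\right) Z = 2029 h + \left(1682 + Z h^{2}\right) Z = 2029 h + Z \left(1682 + Z h^{2}\right)$)
$\left(-1453351 + y{\left(1170,145 \right)}\right) \left(-1109666 + \left(\left(-565\right) \left(-24\right) + 172\right)\right) = \left(-1453351 + \left(1682 \cdot 145 + 2029 \cdot 1170 + 145^{2} \cdot 1170^{2}\right)\right) \left(-1109666 + \left(\left(-565\right) \left(-24\right) + 172\right)\right) = \left(-1453351 + \left(243890 + 2373930 + 21025 \cdot 1368900\right)\right) \left(-1109666 + \left(13560 + 172\right)\right) = \left(-1453351 + \left(243890 + 2373930 + 28781122500\right)\right) \left(-1109666 + 13732\right) = \left(-1453351 + 28783740320\right) \left(-1095934\right) = 28782286969 \left(-1095934\right) = -31543486887084046$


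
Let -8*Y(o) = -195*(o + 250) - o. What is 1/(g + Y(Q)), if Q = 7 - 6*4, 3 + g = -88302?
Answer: -4/330511 ≈ -1.2102e-5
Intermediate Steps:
g = -88305 (g = -3 - 88302 = -88305)
Q = -17 (Q = 7 - 24 = -17)
Y(o) = 24375/4 + 49*o/2 (Y(o) = -(-195*(o + 250) - o)/8 = -(-195*(250 + o) - o)/8 = -((-48750 - 195*o) - o)/8 = -(-48750 - 196*o)/8 = 24375/4 + 49*o/2)
1/(g + Y(Q)) = 1/(-88305 + (24375/4 + (49/2)*(-17))) = 1/(-88305 + (24375/4 - 833/2)) = 1/(-88305 + 22709/4) = 1/(-330511/4) = -4/330511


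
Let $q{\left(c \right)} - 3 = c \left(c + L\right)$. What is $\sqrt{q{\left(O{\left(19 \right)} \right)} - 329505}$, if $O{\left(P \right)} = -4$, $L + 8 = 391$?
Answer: $i \sqrt{331018} \approx 575.34 i$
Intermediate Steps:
$L = 383$ ($L = -8 + 391 = 383$)
$q{\left(c \right)} = 3 + c \left(383 + c\right)$ ($q{\left(c \right)} = 3 + c \left(c + 383\right) = 3 + c \left(383 + c\right)$)
$\sqrt{q{\left(O{\left(19 \right)} \right)} - 329505} = \sqrt{\left(3 + \left(-4\right)^{2} + 383 \left(-4\right)\right) - 329505} = \sqrt{\left(3 + 16 - 1532\right) - 329505} = \sqrt{-1513 - 329505} = \sqrt{-331018} = i \sqrt{331018}$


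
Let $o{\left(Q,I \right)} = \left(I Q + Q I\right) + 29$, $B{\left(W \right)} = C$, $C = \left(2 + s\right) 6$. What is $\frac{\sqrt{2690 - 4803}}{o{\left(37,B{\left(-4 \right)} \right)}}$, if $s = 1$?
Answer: $\frac{i \sqrt{2113}}{1361} \approx 0.033775 i$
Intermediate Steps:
$C = 18$ ($C = \left(2 + 1\right) 6 = 3 \cdot 6 = 18$)
$B{\left(W \right)} = 18$
$o{\left(Q,I \right)} = 29 + 2 I Q$ ($o{\left(Q,I \right)} = \left(I Q + I Q\right) + 29 = 2 I Q + 29 = 29 + 2 I Q$)
$\frac{\sqrt{2690 - 4803}}{o{\left(37,B{\left(-4 \right)} \right)}} = \frac{\sqrt{2690 - 4803}}{29 + 2 \cdot 18 \cdot 37} = \frac{\sqrt{-2113}}{29 + 1332} = \frac{i \sqrt{2113}}{1361}$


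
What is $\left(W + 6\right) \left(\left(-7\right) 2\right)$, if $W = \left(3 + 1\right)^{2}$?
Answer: $-308$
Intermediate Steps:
$W = 16$ ($W = 4^{2} = 16$)
$\left(W + 6\right) \left(\left(-7\right) 2\right) = \left(16 + 6\right) \left(\left(-7\right) 2\right) = 22 \left(-14\right) = -308$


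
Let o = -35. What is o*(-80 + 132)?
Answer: -1820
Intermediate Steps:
o*(-80 + 132) = -35*(-80 + 132) = -35*52 = -1820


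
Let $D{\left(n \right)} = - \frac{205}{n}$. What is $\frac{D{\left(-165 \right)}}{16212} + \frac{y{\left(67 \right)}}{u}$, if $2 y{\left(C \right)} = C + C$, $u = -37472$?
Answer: $- \frac{8577095}{5011842528} \approx -0.0017114$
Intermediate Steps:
$y{\left(C \right)} = C$ ($y{\left(C \right)} = \frac{C + C}{2} = \frac{2 C}{2} = C$)
$\frac{D{\left(-165 \right)}}{16212} + \frac{y{\left(67 \right)}}{u} = \frac{\left(-205\right) \frac{1}{-165}}{16212} + \frac{67}{-37472} = \left(-205\right) \left(- \frac{1}{165}\right) \frac{1}{16212} + 67 \left(- \frac{1}{37472}\right) = \frac{41}{33} \cdot \frac{1}{16212} - \frac{67}{37472} = \frac{41}{534996} - \frac{67}{37472} = - \frac{8577095}{5011842528}$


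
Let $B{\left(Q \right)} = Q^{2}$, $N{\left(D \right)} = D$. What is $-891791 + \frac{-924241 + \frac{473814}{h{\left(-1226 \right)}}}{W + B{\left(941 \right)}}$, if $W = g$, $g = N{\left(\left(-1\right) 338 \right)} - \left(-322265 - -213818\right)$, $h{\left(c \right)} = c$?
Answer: $- \frac{54316430866661}{60907067} \approx -8.9179 \cdot 10^{5}$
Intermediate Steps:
$g = 108109$ ($g = \left(-1\right) 338 - \left(-322265 - -213818\right) = -338 - \left(-322265 + 213818\right) = -338 - -108447 = -338 + 108447 = 108109$)
$W = 108109$
$-891791 + \frac{-924241 + \frac{473814}{h{\left(-1226 \right)}}}{W + B{\left(941 \right)}} = -891791 + \frac{-924241 + \frac{473814}{-1226}}{108109 + 941^{2}} = -891791 + \frac{-924241 + 473814 \left(- \frac{1}{1226}\right)}{108109 + 885481} = -891791 + \frac{-924241 - \frac{236907}{613}}{993590} = -891791 - \frac{56679664}{60907067} = - \frac{54316430866661}{60907067}$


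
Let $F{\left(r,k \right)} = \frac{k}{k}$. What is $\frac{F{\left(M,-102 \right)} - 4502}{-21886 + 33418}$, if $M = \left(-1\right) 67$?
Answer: $- \frac{4501}{11532} \approx -0.39031$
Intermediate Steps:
$M = -67$
$F{\left(r,k \right)} = 1$
$\frac{F{\left(M,-102 \right)} - 4502}{-21886 + 33418} = \frac{1 - 4502}{-21886 + 33418} = - \frac{4501}{11532}$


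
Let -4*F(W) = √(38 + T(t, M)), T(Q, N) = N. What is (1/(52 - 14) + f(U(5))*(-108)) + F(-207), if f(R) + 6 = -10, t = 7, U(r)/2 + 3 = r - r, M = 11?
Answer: 131197/76 ≈ 1726.3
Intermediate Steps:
U(r) = -6 (U(r) = -6 + 2*(r - r) = -6 + 2*0 = -6 + 0 = -6)
f(R) = -16 (f(R) = -6 - 10 = -16)
F(W) = -7/4 (F(W) = -√(38 + 11)/4 = -√49/4 = -¼*7 = -7/4)
(1/(52 - 14) + f(U(5))*(-108)) + F(-207) = (1/(52 - 14) - 16*(-108)) - 7/4 = (1/38 + 1728) - 7/4 = 65665/38 - 7/4 = 131197/76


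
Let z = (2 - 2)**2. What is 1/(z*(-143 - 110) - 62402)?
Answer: -1/62402 ≈ -1.6025e-5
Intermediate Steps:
z = 0 (z = 0**2 = 0)
1/(z*(-143 - 110) - 62402) = 1/(0*(-143 - 110) - 62402) = 1/(0*(-253) - 62402) = 1/(0 - 62402) = 1/(-62402) = -1/62402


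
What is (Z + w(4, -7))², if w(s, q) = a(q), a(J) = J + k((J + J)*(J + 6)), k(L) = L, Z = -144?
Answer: 18769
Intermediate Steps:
a(J) = J + 2*J*(6 + J) (a(J) = J + (J + J)*(J + 6) = J + (2*J)*(6 + J) = J + 2*J*(6 + J))
w(s, q) = q*(13 + 2*q)
(Z + w(4, -7))² = (-144 - 7*(13 + 2*(-7)))² = (-144 - 7*(13 - 14))² = (-144 - 7*(-1))² = (-144 + 7)² = (-137)² = 18769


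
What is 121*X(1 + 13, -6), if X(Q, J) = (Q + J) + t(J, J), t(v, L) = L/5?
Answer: 4114/5 ≈ 822.80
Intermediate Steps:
t(v, L) = L/5 (t(v, L) = L*(⅕) = L/5)
X(Q, J) = Q + 6*J/5 (X(Q, J) = (Q + J) + J/5 = (J + Q) + J/5 = Q + 6*J/5)
121*X(1 + 13, -6) = 121*((1 + 13) + (6/5)*(-6)) = 121*(14 - 36/5) = 121*(34/5) = 4114/5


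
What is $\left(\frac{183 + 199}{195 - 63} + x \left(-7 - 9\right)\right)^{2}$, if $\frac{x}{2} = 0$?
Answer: $\frac{36481}{4356} \approx 8.3749$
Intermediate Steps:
$x = 0$ ($x = 2 \cdot 0 = 0$)
$\left(\frac{183 + 199}{195 - 63} + x \left(-7 - 9\right)\right)^{2} = \left(\frac{183 + 199}{195 - 63} + 0 \left(-7 - 9\right)\right)^{2} = \left(\frac{382}{132} + 0 \left(-16\right)\right)^{2} = \left(382 \cdot \frac{1}{132} + 0\right)^{2} = \left(\frac{191}{66} + 0\right)^{2} = \left(\frac{191}{66}\right)^{2} = \frac{36481}{4356}$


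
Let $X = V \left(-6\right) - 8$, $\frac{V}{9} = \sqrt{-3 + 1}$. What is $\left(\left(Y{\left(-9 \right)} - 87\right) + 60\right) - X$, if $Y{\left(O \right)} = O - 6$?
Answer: $-34 + 54 i \sqrt{2} \approx -34.0 + 76.368 i$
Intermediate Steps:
$Y{\left(O \right)} = -6 + O$
$V = 9 i \sqrt{2}$ ($V = 9 \sqrt{-3 + 1} = 9 \sqrt{-2} = 9 i \sqrt{2} \approx 12.728 i$)
$X = -8 - 54 i \sqrt{2}$ ($X = 9 i \sqrt{2} \left(-6\right) - 8 = - 54 i \sqrt{2} - 8 = -8 - 54 i \sqrt{2} \approx -8.0 - 76.368 i$)
$\left(\left(Y{\left(-9 \right)} - 87\right) + 60\right) - X = \left(\left(\left(-6 - 9\right) - 87\right) + 60\right) - \left(-8 - 54 i \sqrt{2}\right) = \left(\left(-15 - 87\right) + 60\right) + \left(8 + 54 i \sqrt{2}\right) = \left(-102 + 60\right) + \left(8 + 54 i \sqrt{2}\right) = -42 + \left(8 + 54 i \sqrt{2}\right) = -34 + 54 i \sqrt{2}$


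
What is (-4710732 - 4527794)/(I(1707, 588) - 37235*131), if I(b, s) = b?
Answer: 4619263/2438039 ≈ 1.8947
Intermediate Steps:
(-4710732 - 4527794)/(I(1707, 588) - 37235*131) = (-4710732 - 4527794)/(1707 - 37235*131) = -9238526/(1707 - 4877785) = -9238526/(-4876078) = -9238526*(-1/4876078) = 4619263/2438039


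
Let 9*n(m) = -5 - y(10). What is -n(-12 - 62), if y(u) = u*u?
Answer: 35/3 ≈ 11.667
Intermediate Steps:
y(u) = u**2
n(m) = -35/3 (n(m) = (-5 - 1*10**2)/9 = (-5 - 1*100)/9 = (-5 - 100)/9 = (1/9)*(-105) = -35/3)
-n(-12 - 62) = -1*(-35/3) = 35/3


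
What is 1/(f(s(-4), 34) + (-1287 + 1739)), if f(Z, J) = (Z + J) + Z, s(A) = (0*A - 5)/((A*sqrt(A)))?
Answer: 7776/3779161 + 20*I/3779161 ≈ 0.0020576 + 5.2922e-6*I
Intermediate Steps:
s(A) = -5/A**(3/2) (s(A) = (0 - 5)/(A**(3/2)) = -5/A**(3/2))
f(Z, J) = J + 2*Z (f(Z, J) = (J + Z) + Z = J + 2*Z)
1/(f(s(-4), 34) + (-1287 + 1739)) = 1/((34 + 2*(-5*I/8)) + (-1287 + 1739)) = 1/((34 + 2*(-5*I/8)) + 452) = 1/((34 - 5*I/4) + 452) = 1/(486 - 5*I/4) = 16*(486 + 5*I/4)/3779161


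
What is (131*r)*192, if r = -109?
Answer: -2741568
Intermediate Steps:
(131*r)*192 = (131*(-109))*192 = -14279*192 = -2741568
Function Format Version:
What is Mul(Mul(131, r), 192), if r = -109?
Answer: -2741568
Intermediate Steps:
Mul(Mul(131, r), 192) = Mul(Mul(131, -109), 192) = Mul(-14279, 192) = -2741568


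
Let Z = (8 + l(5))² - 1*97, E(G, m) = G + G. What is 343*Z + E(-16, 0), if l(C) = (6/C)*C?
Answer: 33925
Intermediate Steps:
l(C) = 6
E(G, m) = 2*G
Z = 99 (Z = (8 + 6)² - 1*97 = 14² - 97 = 196 - 97 = 99)
343*Z + E(-16, 0) = 343*99 + 2*(-16) = 33957 - 32 = 33925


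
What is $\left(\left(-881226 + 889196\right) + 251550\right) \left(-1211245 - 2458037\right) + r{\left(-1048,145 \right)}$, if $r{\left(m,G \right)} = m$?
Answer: $-952252065688$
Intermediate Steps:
$\left(\left(-881226 + 889196\right) + 251550\right) \left(-1211245 - 2458037\right) + r{\left(-1048,145 \right)} = \left(\left(-881226 + 889196\right) + 251550\right) \left(-1211245 - 2458037\right) - 1048 = \left(7970 + 251550\right) \left(-3669282\right) - 1048 = 259520 \left(-3669282\right) - 1048 = -952252064640 - 1048 = -952252065688$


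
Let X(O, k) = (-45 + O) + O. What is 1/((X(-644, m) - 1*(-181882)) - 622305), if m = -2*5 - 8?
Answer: -1/441756 ≈ -2.2637e-6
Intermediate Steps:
m = -18 (m = -10 - 8 = -18)
X(O, k) = -45 + 2*O
1/((X(-644, m) - 1*(-181882)) - 622305) = 1/(((-45 + 2*(-644)) - 1*(-181882)) - 622305) = 1/(((-45 - 1288) + 181882) - 622305) = 1/((-1333 + 181882) - 622305) = 1/(180549 - 622305) = 1/(-441756) = -1/441756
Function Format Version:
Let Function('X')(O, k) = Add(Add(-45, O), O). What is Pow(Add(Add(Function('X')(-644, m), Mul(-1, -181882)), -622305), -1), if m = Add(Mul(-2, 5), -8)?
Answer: Rational(-1, 441756) ≈ -2.2637e-6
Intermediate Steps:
m = -18 (m = Add(-10, -8) = -18)
Function('X')(O, k) = Add(-45, Mul(2, O))
Pow(Add(Add(Function('X')(-644, m), Mul(-1, -181882)), -622305), -1) = Pow(Add(Add(Add(-45, Mul(2, -644)), Mul(-1, -181882)), -622305), -1) = Pow(Add(Add(Add(-45, -1288), 181882), -622305), -1) = Pow(Add(Add(-1333, 181882), -622305), -1) = Pow(Add(180549, -622305), -1) = Pow(-441756, -1) = Rational(-1, 441756)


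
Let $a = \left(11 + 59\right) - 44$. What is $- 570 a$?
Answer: $-14820$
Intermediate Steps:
$a = 26$ ($a = 70 - 44 = 26$)
$- 570 a = \left(-570\right) 26 = -14820$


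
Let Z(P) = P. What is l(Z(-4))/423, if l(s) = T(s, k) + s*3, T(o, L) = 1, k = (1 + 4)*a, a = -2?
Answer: -11/423 ≈ -0.026005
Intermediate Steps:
k = -10 (k = (1 + 4)*(-2) = 5*(-2) = -10)
l(s) = 1 + 3*s (l(s) = 1 + s*3 = 1 + 3*s)
l(Z(-4))/423 = (1 + 3*(-4))/423 = (1 - 12)*(1/423) = -11*1/423 = -11/423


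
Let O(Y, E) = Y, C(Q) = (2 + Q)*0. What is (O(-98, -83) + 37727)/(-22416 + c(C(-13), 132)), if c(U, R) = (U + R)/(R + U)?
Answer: -37629/22415 ≈ -1.6787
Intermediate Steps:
C(Q) = 0
c(U, R) = 1 (c(U, R) = (R + U)/(R + U) = 1)
(O(-98, -83) + 37727)/(-22416 + c(C(-13), 132)) = (-98 + 37727)/(-22416 + 1) = 37629/(-22415) = 37629*(-1/22415) = -37629/22415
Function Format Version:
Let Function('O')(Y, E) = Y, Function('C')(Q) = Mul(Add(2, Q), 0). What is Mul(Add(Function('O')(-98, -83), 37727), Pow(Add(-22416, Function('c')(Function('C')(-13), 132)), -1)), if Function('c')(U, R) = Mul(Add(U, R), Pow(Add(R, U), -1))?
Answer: Rational(-37629, 22415) ≈ -1.6787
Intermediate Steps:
Function('C')(Q) = 0
Function('c')(U, R) = 1 (Function('c')(U, R) = Mul(Add(R, U), Pow(Add(R, U), -1)) = 1)
Mul(Add(Function('O')(-98, -83), 37727), Pow(Add(-22416, Function('c')(Function('C')(-13), 132)), -1)) = Mul(Add(-98, 37727), Pow(Add(-22416, 1), -1)) = Mul(37629, Pow(-22415, -1)) = Mul(37629, Rational(-1, 22415)) = Rational(-37629, 22415)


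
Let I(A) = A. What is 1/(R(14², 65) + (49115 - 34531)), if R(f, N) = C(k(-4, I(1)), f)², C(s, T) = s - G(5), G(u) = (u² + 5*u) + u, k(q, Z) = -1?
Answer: 1/17720 ≈ 5.6433e-5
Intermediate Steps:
G(u) = u² + 6*u
C(s, T) = -55 + s (C(s, T) = s - 5*(6 + 5) = s - 5*11 = s - 1*55 = s - 55 = -55 + s)
R(f, N) = 3136 (R(f, N) = (-55 - 1)² = (-56)² = 3136)
1/(R(14², 65) + (49115 - 34531)) = 1/(3136 + (49115 - 34531)) = 1/(3136 + 14584) = 1/17720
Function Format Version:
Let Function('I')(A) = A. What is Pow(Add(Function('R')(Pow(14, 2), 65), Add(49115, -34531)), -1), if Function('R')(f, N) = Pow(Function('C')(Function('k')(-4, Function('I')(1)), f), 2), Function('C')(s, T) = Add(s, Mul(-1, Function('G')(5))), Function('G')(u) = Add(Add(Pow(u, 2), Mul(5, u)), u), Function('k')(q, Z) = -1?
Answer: Rational(1, 17720) ≈ 5.6433e-5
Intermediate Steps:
Function('G')(u) = Add(Pow(u, 2), Mul(6, u))
Function('C')(s, T) = Add(-55, s) (Function('C')(s, T) = Add(s, Mul(-1, Mul(5, Add(6, 5)))) = Add(s, Mul(-1, Mul(5, 11))) = Add(s, Mul(-1, 55)) = Add(s, -55) = Add(-55, s))
Function('R')(f, N) = 3136 (Function('R')(f, N) = Pow(Add(-55, -1), 2) = Pow(-56, 2) = 3136)
Pow(Add(Function('R')(Pow(14, 2), 65), Add(49115, -34531)), -1) = Pow(Add(3136, Add(49115, -34531)), -1) = Pow(Add(3136, 14584), -1) = Pow(17720, -1) = Rational(1, 17720)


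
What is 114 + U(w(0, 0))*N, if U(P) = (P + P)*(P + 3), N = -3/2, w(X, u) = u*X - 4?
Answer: 102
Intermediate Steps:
w(X, u) = -4 + X*u (w(X, u) = X*u - 4 = -4 + X*u)
N = -3/2 (N = (1/2)*(-3) = -3/2 ≈ -1.5000)
U(P) = 2*P*(3 + P) (U(P) = (2*P)*(3 + P) = 2*P*(3 + P))
114 + U(w(0, 0))*N = 114 + (2*(-4 + 0*0)*(3 + (-4 + 0*0)))*(-3/2) = 114 + (2*(-4 + 0)*(3 + (-4 + 0)))*(-3/2) = 114 + (2*(-4)*(3 - 4))*(-3/2) = 114 + (2*(-4)*(-1))*(-3/2) = 114 + 8*(-3/2) = 114 - 12 = 102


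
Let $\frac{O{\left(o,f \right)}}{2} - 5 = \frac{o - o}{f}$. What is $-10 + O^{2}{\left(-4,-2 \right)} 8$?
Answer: $790$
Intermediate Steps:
$O{\left(o,f \right)} = 10$ ($O{\left(o,f \right)} = 10 + 2 \frac{o - o}{f} = 10 + 2 \frac{0}{f} = 10 + 2 \cdot 0 = 10 + 0 = 10$)
$-10 + O^{2}{\left(-4,-2 \right)} 8 = -10 + 10^{2} \cdot 8 = -10 + 100 \cdot 8 = -10 + 800 = 790$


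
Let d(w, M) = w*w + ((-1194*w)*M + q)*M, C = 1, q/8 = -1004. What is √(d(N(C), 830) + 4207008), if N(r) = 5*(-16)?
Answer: 4*√4112579678 ≈ 2.5652e+5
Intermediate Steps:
q = -8032 (q = 8*(-1004) = -8032)
N(r) = -80
d(w, M) = w² + M*(-8032 - 1194*M*w) (d(w, M) = w*w + ((-1194*w)*M - 8032)*M = w² + (-1194*M*w - 8032)*M = w² + (-8032 - 1194*M*w)*M = w² + M*(-8032 - 1194*M*w))
√(d(N(C), 830) + 4207008) = √(((-80)² - 8032*830 - 1194*(-80)*830²) + 4207008) = √((6400 - 6666560 - 1194*(-80)*688900) + 4207008) = √((6400 - 6666560 + 65803728000) + 4207008) = √(65797067840 + 4207008) = √65801274848 = 4*√4112579678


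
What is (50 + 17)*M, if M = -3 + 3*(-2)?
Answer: -603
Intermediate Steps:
M = -9 (M = -3 - 6 = -9)
(50 + 17)*M = (50 + 17)*(-9) = 67*(-9) = -603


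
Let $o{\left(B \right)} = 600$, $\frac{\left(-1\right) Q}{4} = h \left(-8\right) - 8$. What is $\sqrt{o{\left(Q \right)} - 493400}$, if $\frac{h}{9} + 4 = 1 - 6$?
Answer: $80 i \sqrt{77} \approx 702.0 i$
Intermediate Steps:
$h = -81$ ($h = -36 + 9 \left(1 - 6\right) = -36 + 9 \left(-5\right) = -36 - 45 = -81$)
$Q = -2560$ ($Q = - 4 \left(\left(-81\right) \left(-8\right) - 8\right) = - 4 \left(648 - 8\right) = \left(-4\right) 640 = -2560$)
$\sqrt{o{\left(Q \right)} - 493400} = \sqrt{600 - 493400} = \sqrt{-492800} = 80 i \sqrt{77}$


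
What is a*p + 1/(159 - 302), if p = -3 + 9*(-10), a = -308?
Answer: 4096091/143 ≈ 28644.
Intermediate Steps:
p = -93 (p = -3 - 90 = -93)
a*p + 1/(159 - 302) = -308*(-93) + 1/(159 - 302) = 28644 + 1/(-143) = 28644 - 1/143 = 4096091/143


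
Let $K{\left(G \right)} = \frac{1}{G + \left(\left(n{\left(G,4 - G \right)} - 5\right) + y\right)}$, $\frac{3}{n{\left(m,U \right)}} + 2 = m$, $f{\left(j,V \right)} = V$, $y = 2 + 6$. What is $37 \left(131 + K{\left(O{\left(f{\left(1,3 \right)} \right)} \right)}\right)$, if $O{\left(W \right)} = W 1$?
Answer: $\frac{43660}{9} \approx 4851.1$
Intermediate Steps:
$y = 8$
$O{\left(W \right)} = W$
$n{\left(m,U \right)} = \frac{3}{-2 + m}$
$K{\left(G \right)} = \frac{1}{3 + G + \frac{3}{-2 + G}}$ ($K{\left(G \right)} = \frac{1}{G + \left(\left(\frac{3}{-2 + G} - 5\right) + 8\right)} = \frac{1}{G + \left(\left(-5 + \frac{3}{-2 + G}\right) + 8\right)} = \frac{1}{G + \left(3 + \frac{3}{-2 + G}\right)} = \frac{1}{3 + G + \frac{3}{-2 + G}}$)
$37 \left(131 + K{\left(O{\left(f{\left(1,3 \right)} \right)} \right)}\right) = 37 \left(131 + \frac{-2 + 3}{-3 + 3 + 3^{2}}\right) = 37 \left(131 + \frac{1}{-3 + 3 + 9} \cdot 1\right) = 37 \left(131 + \frac{1}{9} \cdot 1\right) = 37 \left(131 + \frac{1}{9}\right) = 37 \cdot \frac{1180}{9} = \frac{43660}{9}$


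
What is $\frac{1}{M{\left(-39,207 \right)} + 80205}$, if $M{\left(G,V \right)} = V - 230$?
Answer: $\frac{1}{80182} \approx 1.2472 \cdot 10^{-5}$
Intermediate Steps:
$M{\left(G,V \right)} = -230 + V$
$\frac{1}{M{\left(-39,207 \right)} + 80205} = \frac{1}{\left(-230 + 207\right) + 80205} = \frac{1}{-23 + 80205} = \frac{1}{80182}$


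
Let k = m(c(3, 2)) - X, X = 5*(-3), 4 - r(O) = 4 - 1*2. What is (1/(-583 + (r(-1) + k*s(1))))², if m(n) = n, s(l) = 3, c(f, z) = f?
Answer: 1/277729 ≈ 3.6006e-6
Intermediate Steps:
r(O) = 2 (r(O) = 4 - (4 - 1*2) = 4 - (4 - 2) = 4 - 1*2 = 4 - 2 = 2)
X = -15
k = 18 (k = 3 - 1*(-15) = 3 + 15 = 18)
(1/(-583 + (r(-1) + k*s(1))))² = (1/(-583 + (2 + 18*3)))² = (1/(-583 + (2 + 54)))² = (1/(-583 + 56))² = (1/(-527))² = (-1/527)² = 1/277729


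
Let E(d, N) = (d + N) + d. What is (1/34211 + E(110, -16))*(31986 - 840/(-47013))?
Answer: 3498266447773870/536120581 ≈ 6.5252e+6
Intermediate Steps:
E(d, N) = N + 2*d (E(d, N) = (N + d) + d = N + 2*d)
(1/34211 + E(110, -16))*(31986 - 840/(-47013)) = (1/34211 + (-16 + 2*110))*(31986 - 840/(-47013)) = (1/34211 + (-16 + 220))*(31986 - 840*(-1/47013)) = (1/34211 + 204)*(31986 + 280/15671) = (6979045/34211)*(501252886/15671) = 3498266447773870/536120581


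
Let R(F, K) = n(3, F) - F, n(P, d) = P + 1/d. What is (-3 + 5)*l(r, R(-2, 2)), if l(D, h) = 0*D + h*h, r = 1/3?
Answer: 81/2 ≈ 40.500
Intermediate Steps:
r = 1/3 ≈ 0.33333
R(F, K) = 3 + 1/F - F (R(F, K) = (3 + 1/F) - F = 3 + 1/F - F)
l(D, h) = h**2 (l(D, h) = 0 + h**2 = h**2)
(-3 + 5)*l(r, R(-2, 2)) = (-3 + 5)*(3 + 1/(-2) - 1*(-2))**2 = 2*(3 - 1/2 + 2)**2 = 2*(9/2)**2 = 2*(81/4) = 81/2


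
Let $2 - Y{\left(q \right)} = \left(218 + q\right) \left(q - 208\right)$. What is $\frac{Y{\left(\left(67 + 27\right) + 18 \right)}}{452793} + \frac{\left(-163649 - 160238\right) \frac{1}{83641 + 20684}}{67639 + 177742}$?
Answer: $\frac{270297558691753}{3863738939850075} \approx 0.069957$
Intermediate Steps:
$Y{\left(q \right)} = 2 - \left(-208 + q\right) \left(218 + q\right)$ ($Y{\left(q \right)} = 2 - \left(218 + q\right) \left(q - 208\right) = 2 - \left(218 + q\right) \left(-208 + q\right) = 2 - \left(-208 + q\right) \left(218 + q\right)$)
$\frac{Y{\left(\left(67 + 27\right) + 18 \right)}}{452793} + \frac{\left(-163649 - 160238\right) \frac{1}{83641 + 20684}}{67639 + 177742} = \frac{45346 - \left(\left(67 + 27\right) + 18\right)^{2} - 10 \left(\left(67 + 27\right) + 18\right)}{452793} + \frac{\left(-163649 - 160238\right) \frac{1}{83641 + 20684}}{67639 + 177742} = \left(45346 - \left(94 + 18\right)^{2} - 10 \left(94 + 18\right)\right) \frac{1}{452793} + \frac{\left(-323887\right) \frac{1}{104325}}{245381} = \left(45346 - 112^{2} - 1120\right) \frac{1}{452793} + \left(-323887\right) \frac{1}{104325} \cdot \frac{1}{245381} = \left(45346 - 12544 - 1120\right) \frac{1}{452793} - \frac{323887}{25599372825} = 31682 \cdot \frac{1}{452793} - \frac{323887}{25599372825} = \frac{31682}{452793} - \frac{323887}{25599372825} = \frac{270297558691753}{3863738939850075}$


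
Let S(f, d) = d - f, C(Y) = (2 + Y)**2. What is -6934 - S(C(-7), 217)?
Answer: -7126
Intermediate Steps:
-6934 - S(C(-7), 217) = -6934 - (217 - (2 - 7)**2) = -6934 - (217 - 1*(-5)**2) = -6934 - (217 - 1*25) = -6934 - (217 - 25) = -6934 - 1*192 = -6934 - 192 = -7126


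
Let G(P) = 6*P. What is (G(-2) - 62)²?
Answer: 5476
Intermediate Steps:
(G(-2) - 62)² = (6*(-2) - 62)² = (-12 - 62)² = (-74)² = 5476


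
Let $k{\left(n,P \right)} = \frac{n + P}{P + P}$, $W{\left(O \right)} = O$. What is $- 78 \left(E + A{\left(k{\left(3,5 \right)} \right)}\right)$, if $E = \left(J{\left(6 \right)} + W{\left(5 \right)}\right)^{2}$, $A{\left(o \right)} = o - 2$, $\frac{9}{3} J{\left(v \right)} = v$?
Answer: $- \frac{18642}{5} \approx -3728.4$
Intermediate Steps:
$J{\left(v \right)} = \frac{v}{3}$
$k{\left(n,P \right)} = \frac{P + n}{2 P}$
$A{\left(o \right)} = -2 + o$
$E = 49$ ($E = \left(\frac{1}{3} \cdot 6 + 5\right)^{2} = \left(2 + 5\right)^{2} = 7^{2} = 49$)
$- 78 \left(E + A{\left(k{\left(3,5 \right)} \right)}\right) = - 78 \left(49 - \left(2 - \frac{5 + 3}{2 \cdot 5}\right)\right) = - 78 \left(49 - \left(2 - \frac{4}{5}\right)\right) = - 78 \left(49 + \left(-2 + \frac{4}{5}\right)\right) = - 78 \left(49 - \frac{6}{5}\right) = \left(-78\right) \frac{239}{5} = - \frac{18642}{5}$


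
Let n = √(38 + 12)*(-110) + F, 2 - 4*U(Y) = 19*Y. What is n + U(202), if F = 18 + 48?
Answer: -893 - 550*√2 ≈ -1670.8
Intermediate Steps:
F = 66
U(Y) = ½ - 19*Y/4
n = 66 - 550*√2 (n = √(38 + 12)*(-110) + 66 = √50*(-110) + 66 = (5*√2)*(-110) + 66 = -550*√2 + 66 = 66 - 550*√2 ≈ -711.82)
n + U(202) = (66 - 550*√2) + (½ - 19/4*202) = (66 - 550*√2) + (½ - 1919/2) = (66 - 550*√2) - 959 = -893 - 550*√2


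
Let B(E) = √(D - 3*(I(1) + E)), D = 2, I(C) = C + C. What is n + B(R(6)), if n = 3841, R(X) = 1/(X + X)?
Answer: 3841 + I*√17/2 ≈ 3841.0 + 2.0616*I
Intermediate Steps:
I(C) = 2*C
R(X) = 1/(2*X)
B(E) = √(-4 - 3*E) (B(E) = √(2 - 3*(2*1 + E)) = √(2 - 3*(2 + E)) = √(2 + (-6 - 3*E)) = √(-4 - 3*E))
n + B(R(6)) = 3841 + √(-4 - 3/(2*6)) = 3841 + √(-4 - 3*1/12) = 3841 + √(-4 - ¼) = 3841 + √(-17/4) = 3841 + I*√17/2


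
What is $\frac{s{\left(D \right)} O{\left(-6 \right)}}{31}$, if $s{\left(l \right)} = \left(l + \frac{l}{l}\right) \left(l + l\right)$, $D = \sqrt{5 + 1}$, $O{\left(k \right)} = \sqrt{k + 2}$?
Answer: $\frac{4 i \left(6 + \sqrt{6}\right)}{31} \approx 1.0903 i$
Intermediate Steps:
$O{\left(k \right)} = \sqrt{2 + k}$
$D = \sqrt{6} \approx 2.4495$
$s{\left(l \right)} = 2 l \left(1 + l\right)$ ($s{\left(l \right)} = \left(l + 1\right) 2 l = \left(1 + l\right) 2 l = 2 l \left(1 + l\right)$)
$\frac{s{\left(D \right)} O{\left(-6 \right)}}{31} = \frac{2 \sqrt{6} \left(1 + \sqrt{6}\right) \sqrt{2 - 6}}{31} = 2 \sqrt{6} \left(1 + \sqrt{6}\right) \sqrt{-4} \cdot \frac{1}{31} = 2 \sqrt{6} \left(1 + \sqrt{6}\right) 2 i \frac{1}{31} = 4 i \sqrt{6} \left(1 + \sqrt{6}\right) \frac{1}{31} = \frac{4 i \sqrt{6} \left(1 + \sqrt{6}\right)}{31}$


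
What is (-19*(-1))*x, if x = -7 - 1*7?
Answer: -266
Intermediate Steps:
x = -14 (x = -7 - 7 = -14)
(-19*(-1))*x = -19*(-1)*(-14) = 19*(-14) = -266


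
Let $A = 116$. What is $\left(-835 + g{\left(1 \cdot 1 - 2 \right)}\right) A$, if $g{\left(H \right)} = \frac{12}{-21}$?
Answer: $- \frac{678484}{7} \approx -96926.0$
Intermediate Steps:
$g{\left(H \right)} = - \frac{4}{7}$ ($g{\left(H \right)} = 12 \left(- \frac{1}{21}\right) = - \frac{4}{7}$)
$\left(-835 + g{\left(1 \cdot 1 - 2 \right)}\right) A = \left(-835 - \frac{4}{7}\right) 116 = \left(- \frac{5849}{7}\right) 116 = - \frac{678484}{7}$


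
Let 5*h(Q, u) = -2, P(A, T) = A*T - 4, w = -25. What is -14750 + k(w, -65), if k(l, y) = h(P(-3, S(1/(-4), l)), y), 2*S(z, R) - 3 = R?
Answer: -73752/5 ≈ -14750.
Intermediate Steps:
S(z, R) = 3/2 + R/2
P(A, T) = -4 + A*T
h(Q, u) = -⅖ (h(Q, u) = (⅕)*(-2) = -⅖)
k(l, y) = -⅖
-14750 + k(w, -65) = -14750 - ⅖ = -73752/5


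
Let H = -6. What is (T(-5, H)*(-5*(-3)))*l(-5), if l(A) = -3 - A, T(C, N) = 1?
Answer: 30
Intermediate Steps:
(T(-5, H)*(-5*(-3)))*l(-5) = (1*(-5*(-3)))*(-3 - 1*(-5)) = (1*15)*(-3 + 5) = 15*2 = 30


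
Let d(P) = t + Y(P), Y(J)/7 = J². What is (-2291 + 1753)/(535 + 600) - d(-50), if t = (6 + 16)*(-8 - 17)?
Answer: -19238788/1135 ≈ -16950.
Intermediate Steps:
t = -550 (t = 22*(-25) = -550)
Y(J) = 7*J²
d(P) = -550 + 7*P²
(-2291 + 1753)/(535 + 600) - d(-50) = (-2291 + 1753)/(535 + 600) - (-550 + 7*(-50)²) = -538/1135 - (-550 + 7*2500) = -538*1/1135 - (-550 + 17500) = -538/1135 - 1*16950 = -538/1135 - 16950 = -19238788/1135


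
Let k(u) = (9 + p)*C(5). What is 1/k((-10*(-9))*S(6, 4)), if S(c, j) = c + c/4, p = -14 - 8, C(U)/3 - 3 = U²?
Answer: -1/1092 ≈ -0.00091575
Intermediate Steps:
C(U) = 9 + 3*U²
p = -22
S(c, j) = 5*c/4 (S(c, j) = c + c*(¼) = c + c/4 = 5*c/4)
k(u) = -1092 (k(u) = (9 - 22)*(9 + 3*5²) = -13*(9 + 3*25) = -13*(9 + 75) = -13*84 = -1092)
1/k((-10*(-9))*S(6, 4)) = 1/(-1092) = -1/1092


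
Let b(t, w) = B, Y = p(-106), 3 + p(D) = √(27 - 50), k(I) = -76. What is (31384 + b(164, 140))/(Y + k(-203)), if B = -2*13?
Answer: -1238641/3132 - 15679*I*√23/3132 ≈ -395.48 - 24.008*I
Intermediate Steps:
p(D) = -3 + I*√23 (p(D) = -3 + √(27 - 50) = -3 + √(-23) = -3 + I*√23)
Y = -3 + I*√23 ≈ -3.0 + 4.7958*I
B = -26
b(t, w) = -26
(31384 + b(164, 140))/(Y + k(-203)) = (31384 - 26)/((-3 + I*√23) - 76) = 31358/(-79 + I*√23)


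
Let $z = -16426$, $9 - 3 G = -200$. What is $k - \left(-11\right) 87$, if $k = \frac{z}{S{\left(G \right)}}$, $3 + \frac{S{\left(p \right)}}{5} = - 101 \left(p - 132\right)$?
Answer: $\frac{45140976}{47195} \approx 956.48$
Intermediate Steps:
$G = \frac{209}{3}$ ($G = 3 - - \frac{200}{3} = 3 + \frac{200}{3} = \frac{209}{3} \approx 69.667$)
$S{\left(p \right)} = 66645 - 505 p$ ($S{\left(p \right)} = -15 + 5 \left(- 101 \left(p - 132\right)\right) = -15 + 5 \left(- 101 \left(-132 + p\right)\right) = -15 + 5 \left(13332 - 101 p\right) = -15 - \left(-66660 + 505 p\right) = 66645 - 505 p$)
$k = - \frac{24639}{47195}$ ($k = - \frac{16426}{66645 - \frac{105545}{3}} = - \frac{16426}{\frac{94390}{3}} = \left(-16426\right) \frac{3}{94390} = - \frac{24639}{47195} \approx -0.52207$)
$k - \left(-11\right) 87 = - \frac{24639}{47195} - \left(-11\right) 87 = - \frac{24639}{47195} - -957 = - \frac{24639}{47195} + 957 = \frac{45140976}{47195}$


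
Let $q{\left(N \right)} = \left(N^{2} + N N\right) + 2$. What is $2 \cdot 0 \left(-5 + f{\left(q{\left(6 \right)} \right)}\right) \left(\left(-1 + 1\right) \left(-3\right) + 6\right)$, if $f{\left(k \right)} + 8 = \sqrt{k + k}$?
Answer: $0$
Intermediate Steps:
$q{\left(N \right)} = 2 + 2 N^{2}$ ($q{\left(N \right)} = \left(N^{2} + N^{2}\right) + 2 = 2 N^{2} + 2 = 2 + 2 N^{2}$)
$f{\left(k \right)} = -8 + \sqrt{2} \sqrt{k}$ ($f{\left(k \right)} = -8 + \sqrt{k + k} = -8 + \sqrt{2 k} = -8 + \sqrt{2} \sqrt{k}$)
$2 \cdot 0 \left(-5 + f{\left(q{\left(6 \right)} \right)}\right) \left(\left(-1 + 1\right) \left(-3\right) + 6\right) = 2 \cdot 0 \left(-5 - \left(8 - \sqrt{2} \sqrt{2 + 2 \cdot 6^{2}}\right)\right) \left(\left(-1 + 1\right) \left(-3\right) + 6\right) = 0 \left(-5 - \left(8 - \sqrt{2} \sqrt{2 + 2 \cdot 36}\right)\right) \left(0 \left(-3\right) + 6\right) = 0 \left(-5 - \left(8 - \sqrt{2} \sqrt{2 + 72}\right)\right) \left(0 + 6\right) = 0 \left(-5 - \left(8 - \sqrt{2} \sqrt{74}\right)\right) 6 = 0 \left(-5 - \left(8 - 2 \sqrt{37}\right)\right) 6 = 0 \left(-13 + 2 \sqrt{37}\right) 6 = 0 \left(-78 + 12 \sqrt{37}\right) = 0$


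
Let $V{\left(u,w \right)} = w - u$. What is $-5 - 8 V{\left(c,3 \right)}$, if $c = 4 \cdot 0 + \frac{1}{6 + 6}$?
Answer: $- \frac{85}{3} \approx -28.333$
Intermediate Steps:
$c = \frac{1}{12}$ ($c = 0 + \frac{1}{12} = \frac{1}{12} \approx 0.083333$)
$-5 - 8 V{\left(c,3 \right)} = -5 - 8 \left(3 - \frac{1}{12}\right) = -5 - \frac{70}{3} = - \frac{85}{3}$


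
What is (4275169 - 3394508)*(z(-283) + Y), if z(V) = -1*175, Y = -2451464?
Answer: -2159062853379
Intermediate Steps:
z(V) = -175
(4275169 - 3394508)*(z(-283) + Y) = (4275169 - 3394508)*(-175 - 2451464) = 880661*(-2451639) = -2159062853379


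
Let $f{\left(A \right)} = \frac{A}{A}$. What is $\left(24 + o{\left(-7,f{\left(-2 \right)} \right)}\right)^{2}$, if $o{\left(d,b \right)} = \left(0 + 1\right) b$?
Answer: $625$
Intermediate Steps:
$f{\left(A \right)} = 1$
$o{\left(d,b \right)} = b$ ($o{\left(d,b \right)} = 1 b = b$)
$\left(24 + o{\left(-7,f{\left(-2 \right)} \right)}\right)^{2} = \left(24 + 1\right)^{2} = 25^{2} = 625$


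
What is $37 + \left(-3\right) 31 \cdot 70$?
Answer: $-6473$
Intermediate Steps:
$37 + \left(-3\right) 31 \cdot 70 = 37 - 6510 = -6473$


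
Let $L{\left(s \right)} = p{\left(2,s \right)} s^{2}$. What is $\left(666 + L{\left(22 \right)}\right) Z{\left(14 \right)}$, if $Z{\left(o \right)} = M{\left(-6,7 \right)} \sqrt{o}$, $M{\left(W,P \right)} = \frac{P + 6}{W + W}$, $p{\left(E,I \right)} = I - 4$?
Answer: $- \frac{20319 \sqrt{14}}{2} \approx -38013.0$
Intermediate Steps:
$p{\left(E,I \right)} = -4 + I$
$M{\left(W,P \right)} = \frac{6 + P}{2 W}$
$Z{\left(o \right)} = - \frac{13 \sqrt{o}}{12}$ ($Z{\left(o \right)} = \frac{6 + 7}{2 \left(-6\right)} \sqrt{o} = \frac{1}{2} \left(- \frac{1}{6}\right) 13 \sqrt{o} = - \frac{13 \sqrt{o}}{12}$)
$L{\left(s \right)} = s^{2} \left(-4 + s\right)$ ($L{\left(s \right)} = \left(-4 + s\right) s^{2} = s^{2} \left(-4 + s\right)$)
$\left(666 + L{\left(22 \right)}\right) Z{\left(14 \right)} = \left(666 + 22^{2} \left(-4 + 22\right)\right) \left(- \frac{13 \sqrt{14}}{12}\right) = \left(666 + 484 \cdot 18\right) \left(- \frac{13 \sqrt{14}}{12}\right) = \left(666 + 8712\right) \left(- \frac{13 \sqrt{14}}{12}\right) = 9378 \left(- \frac{13 \sqrt{14}}{12}\right) = - \frac{20319 \sqrt{14}}{2}$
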